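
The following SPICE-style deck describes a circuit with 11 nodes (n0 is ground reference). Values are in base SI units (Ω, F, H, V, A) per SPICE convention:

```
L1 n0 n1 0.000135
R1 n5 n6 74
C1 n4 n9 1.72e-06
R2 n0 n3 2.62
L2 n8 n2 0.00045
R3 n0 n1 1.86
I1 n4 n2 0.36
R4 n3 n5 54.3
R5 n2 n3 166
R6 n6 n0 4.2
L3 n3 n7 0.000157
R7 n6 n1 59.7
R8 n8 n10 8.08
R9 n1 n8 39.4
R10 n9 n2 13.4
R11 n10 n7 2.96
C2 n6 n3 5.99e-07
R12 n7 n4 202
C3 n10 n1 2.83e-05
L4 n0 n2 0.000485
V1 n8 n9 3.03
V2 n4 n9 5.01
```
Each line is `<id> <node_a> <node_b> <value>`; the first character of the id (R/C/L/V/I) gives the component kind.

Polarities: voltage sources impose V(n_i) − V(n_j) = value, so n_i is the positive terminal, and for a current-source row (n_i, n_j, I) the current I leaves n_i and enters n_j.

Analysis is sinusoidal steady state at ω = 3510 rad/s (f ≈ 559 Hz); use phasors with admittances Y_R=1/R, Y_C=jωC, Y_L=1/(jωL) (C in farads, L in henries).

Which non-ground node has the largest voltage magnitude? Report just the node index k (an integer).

Element admittances at ω=3510 rad/s:
  Y(L1) = 0.000-2.110j S between n0,n1
  Y(R1) = 0.01351+0.000j S between n5,n6
  Y(C1) = 0.000+0.006037j S between n4,n9
  Y(R2) = 0.3817+0.000j S between n0,n3
  Y(L2) = 0.000-0.6331j S between n8,n2
  Y(R3) = 0.5376+0.000j S between n0,n1
  I1: injects 0.36 A into n2 (from n4)
  Y(R4) = 0.01842+0.000j S between n3,n5
  Y(R5) = 0.006024+0.000j S between n2,n3
  Y(R6) = 0.2381+0.000j S between n6,n0
  Y(L3) = 0.000-1.815j S between n3,n7
  Y(R7) = 0.01675+0.000j S between n6,n1
  Y(R8) = 0.1238+0.000j S between n8,n10
  Y(R9) = 0.02538+0.000j S between n1,n8
  Y(R10) = 0.07463+0.000j S between n9,n2
  Y(R11) = 0.3378+0.000j S between n10,n7
  Y(C2) = 0.000+0.002102j S between n6,n3
  Y(R12) = 0.004950+0.000j S between n7,n4
  Y(C3) = 0.000+0.09933j S between n10,n1
  Y(L4) = 0.000-0.5874j S between n0,n2
  V1: constraint V(n8)−V(n9) = 3.03
  V2: constraint V(n4)−V(n9) = 5.01
Assemble and solve the 12×12 MNA system:
  V(n1)=0.005008+0.0007285j  V(n2)=-0.03844+0.0001798j  V(n3)=-0.01150-0.03188j  V(n4)=1.881-0.2043j  V(n5)=-0.006537-0.01881j  V(n6)=0.0002254-0.0009936j  V(n7)=-0.004541-0.03423j  V(n8)=-0.09852-0.2043j  V(n9)=-3.129-0.2043j  V(n10)=-0.04477-0.06911j
  i(V1)=0.1387-0.01610j  i(V2)=-0.3693-0.02940j

9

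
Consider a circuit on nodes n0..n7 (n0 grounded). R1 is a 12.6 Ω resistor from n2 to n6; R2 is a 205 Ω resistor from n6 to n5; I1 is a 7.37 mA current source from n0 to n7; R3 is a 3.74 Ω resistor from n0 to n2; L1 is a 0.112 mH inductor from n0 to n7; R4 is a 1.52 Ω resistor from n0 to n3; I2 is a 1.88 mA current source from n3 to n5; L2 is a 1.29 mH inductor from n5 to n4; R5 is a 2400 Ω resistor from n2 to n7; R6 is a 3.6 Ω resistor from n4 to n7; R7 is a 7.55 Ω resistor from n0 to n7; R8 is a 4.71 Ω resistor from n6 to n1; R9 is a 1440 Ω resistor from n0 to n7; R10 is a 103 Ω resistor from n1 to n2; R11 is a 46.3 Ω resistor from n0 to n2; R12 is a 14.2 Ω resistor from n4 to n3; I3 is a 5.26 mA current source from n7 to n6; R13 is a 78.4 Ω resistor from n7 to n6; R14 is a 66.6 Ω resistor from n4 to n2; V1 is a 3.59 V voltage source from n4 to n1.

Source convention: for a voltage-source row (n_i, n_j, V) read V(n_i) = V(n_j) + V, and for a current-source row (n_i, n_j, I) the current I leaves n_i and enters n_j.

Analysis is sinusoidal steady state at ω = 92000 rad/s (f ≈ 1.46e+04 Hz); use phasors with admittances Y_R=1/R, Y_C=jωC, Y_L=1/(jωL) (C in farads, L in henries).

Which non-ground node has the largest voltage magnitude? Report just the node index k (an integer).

MNA unknowns: 7 node voltages V₁..V_7 plus 1 source current (V1)
R1: Y=0.07937+0.000j on G[2,6]
R2: Y=0.004878+0.000j on G[6,5]
I1: z[0]−=0.00737, z[7]+=0.00737
R3: Y=0.2674+0.000j on G[0,2]
L1: Y=0.000-0.09705j on G[0,7]
R4: Y=0.6579+0.000j on G[0,3]
I2: z[3]−=0.00188, z[5]+=0.00188
L2: Y=0.000-0.008426j on G[5,4]
R5: Y=0.0004167+0.000j on G[2,7]
R6: Y=0.2778+0.000j on G[4,7]
R7: Y=0.1325+0.000j on G[0,7]
R8: Y=0.2123+0.000j on G[6,1]
R9: Y=0.0006944+0.000j on G[0,7]
R10: Y=0.009709+0.000j on G[1,2]
R11: Y=0.02160+0.000j on G[0,2]
R12: Y=0.07042+0.000j on G[4,3]
I3: z[7]−=0.00526, z[6]+=0.00526
R13: Y=0.01276+0.000j on G[7,6]
R14: Y=0.01502+0.000j on G[4,2]
V1: row V4−V1=3.59, i_V1 at 4,1
solve → V1=-2.747+0.1416j, V2=-0.4296+0.02896j, V3=0.07895+0.01369j, V4=0.8432+0.1416j, V5=0.2561-0.9159j, V6=-1.956+0.09841j, V7=0.4524+0.1993j
aux → i_V1=-0.1904+0.01027j

1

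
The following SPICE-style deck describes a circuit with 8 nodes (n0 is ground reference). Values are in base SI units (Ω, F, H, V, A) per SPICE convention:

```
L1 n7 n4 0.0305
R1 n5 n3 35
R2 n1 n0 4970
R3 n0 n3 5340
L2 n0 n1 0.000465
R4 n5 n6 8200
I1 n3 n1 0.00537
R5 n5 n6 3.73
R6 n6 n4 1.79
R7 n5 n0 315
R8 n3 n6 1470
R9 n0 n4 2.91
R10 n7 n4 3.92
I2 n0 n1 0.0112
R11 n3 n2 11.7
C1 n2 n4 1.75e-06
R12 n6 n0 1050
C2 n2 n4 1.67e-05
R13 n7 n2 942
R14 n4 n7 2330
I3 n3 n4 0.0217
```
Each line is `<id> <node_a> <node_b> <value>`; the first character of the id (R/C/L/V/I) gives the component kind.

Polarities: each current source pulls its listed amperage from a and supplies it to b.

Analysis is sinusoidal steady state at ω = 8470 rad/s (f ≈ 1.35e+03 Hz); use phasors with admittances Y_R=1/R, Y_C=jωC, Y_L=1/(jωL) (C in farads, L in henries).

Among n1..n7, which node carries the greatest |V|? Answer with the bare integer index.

3

Element admittances at ω=8470 rad/s:
  Y(L1) = 0.000-0.003871j S between n7,n4
  Y(R1) = 0.02857+0.000j S between n5,n3
  Y(R2) = 0.0002012+0.000j S between n1,n0
  Y(R3) = 0.0001873+0.000j S between n0,n3
  Y(L2) = 0.000-0.2539j S between n0,n1
  Y(R4) = 0.0001220+0.000j S between n5,n6
  I1: injects 0.00537 A into n1 (from n3)
  Y(R5) = 0.2681+0.000j S between n5,n6
  Y(R6) = 0.5587+0.000j S between n6,n4
  Y(R7) = 0.003175+0.000j S between n5,n0
  Y(R8) = 0.0006803+0.000j S between n3,n6
  Y(R9) = 0.3436+0.000j S between n0,n4
  Y(R10) = 0.2551+0.000j S between n7,n4
  I2: injects 0.0112 A into n1 (from n0)
  Y(R11) = 0.08547+0.000j S between n3,n2
  Y(C1) = 0.000+0.01482j S between n2,n4
  Y(R12) = 0.0009524+0.000j S between n6,n0
  Y(C2) = 0.000+0.1414j S between n2,n4
  Y(R13) = 0.001062+0.000j S between n7,n2
  Y(R14) = 0.0004292+0.000j S between n4,n7
  I3: injects 0.0217 A into n4 (from n3)
Assemble and solve the 7×7 MNA system:
  V(n1)=5.172e-05+0.06526j  V(n2)=-0.03232+0.1308j  V(n3)=-0.2721+0.1007j  V(n4)=-0.01495-0.0001909j  V(n5)=-0.04944+0.01344j  V(n6)=-0.02631+0.004304j  V(n7)=-0.01503+0.0003499j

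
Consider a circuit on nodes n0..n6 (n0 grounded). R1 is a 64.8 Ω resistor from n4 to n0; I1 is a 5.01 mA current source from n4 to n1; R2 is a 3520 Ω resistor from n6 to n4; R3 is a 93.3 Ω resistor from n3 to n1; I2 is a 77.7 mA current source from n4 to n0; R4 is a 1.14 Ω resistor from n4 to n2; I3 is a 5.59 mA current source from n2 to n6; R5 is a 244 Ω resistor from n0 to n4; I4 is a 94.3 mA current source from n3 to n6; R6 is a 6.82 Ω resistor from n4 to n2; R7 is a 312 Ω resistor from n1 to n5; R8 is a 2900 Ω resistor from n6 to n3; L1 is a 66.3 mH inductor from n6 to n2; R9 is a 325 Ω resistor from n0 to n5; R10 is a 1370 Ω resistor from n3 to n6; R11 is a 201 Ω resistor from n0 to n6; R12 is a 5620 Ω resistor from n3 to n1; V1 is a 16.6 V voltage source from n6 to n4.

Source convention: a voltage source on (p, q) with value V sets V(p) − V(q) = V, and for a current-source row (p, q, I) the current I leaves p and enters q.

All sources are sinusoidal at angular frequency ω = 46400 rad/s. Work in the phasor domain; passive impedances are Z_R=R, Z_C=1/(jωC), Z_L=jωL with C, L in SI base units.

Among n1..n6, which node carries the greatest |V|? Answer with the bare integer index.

Element admittances at ω=46400 rad/s:
  Y(R1) = 0.01543+0.000j S between n4,n0
  I1: injects 0.00501 A into n1 (from n4)
  Y(R2) = 0.0002841+0.000j S between n6,n4
  Y(R3) = 0.01072+0.000j S between n3,n1
  I2: injects 0.0777 A into n0 (from n4)
  Y(R4) = 0.8772+0.000j S between n4,n2
  I3: injects 0.00559 A into n6 (from n2)
  Y(R5) = 0.004098+0.000j S between n0,n4
  I4: injects 0.0943 A into n6 (from n3)
  Y(R6) = 0.1466+0.000j S between n4,n2
  Y(R7) = 0.003205+0.000j S between n1,n5
  Y(R8) = 0.0003448+0.000j S between n6,n3
  Y(L1) = 0.000-0.0003251j S between n6,n2
  Y(R9) = 0.003077+0.000j S between n0,n5
  Y(R10) = 0.0007299+0.000j S between n3,n6
  Y(R11) = 0.004975+0.000j S between n0,n6
  Y(R12) = 0.0001779+0.000j S between n3,n1
  V1: constraint V(n6)−V(n4) = 16.6
Assemble and solve the 7×7 MNA system:
  V(n1)=-27.19+0.000j  V(n2)=-4.805-0.005272j  V(n3)=-31.57+0.000j  V(n4)=-4.799+0.000j  V(n5)=-13.87+0.000j  V(n6)=11.80+0.000j
  i(V1)=-0.01015+0.005398j

3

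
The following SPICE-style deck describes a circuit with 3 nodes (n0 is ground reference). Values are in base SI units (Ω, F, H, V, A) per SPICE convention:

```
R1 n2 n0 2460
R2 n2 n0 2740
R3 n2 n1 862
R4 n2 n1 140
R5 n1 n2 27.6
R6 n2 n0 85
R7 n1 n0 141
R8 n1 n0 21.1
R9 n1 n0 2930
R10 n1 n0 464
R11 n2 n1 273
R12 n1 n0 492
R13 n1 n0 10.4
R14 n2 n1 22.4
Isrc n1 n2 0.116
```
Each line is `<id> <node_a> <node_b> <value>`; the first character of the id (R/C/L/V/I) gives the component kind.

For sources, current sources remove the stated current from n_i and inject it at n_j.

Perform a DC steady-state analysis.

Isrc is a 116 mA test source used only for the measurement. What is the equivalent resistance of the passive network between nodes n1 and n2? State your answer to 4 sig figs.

R_eq = 9.575 Ω

MNA unknowns: 2 node voltages V₁..V_2
R1: Y=0.0004065 on G[2,0]
R2: Y=0.0003650 on G[2,0]
R3: Y=0.001160 on G[2,1]
R4: Y=0.007143 on G[2,1]
R5: Y=0.03623 on G[1,2]
R6: Y=0.01176 on G[2,0]
R7: Y=0.007092 on G[1,0]
R8: Y=0.04739 on G[1,0]
R9: Y=0.0003413 on G[1,0]
R10: Y=0.002155 on G[1,0]
R11: Y=0.003663 on G[2,1]
R12: Y=0.002033 on G[1,0]
R13: Y=0.09615 on G[1,0]
R14: Y=0.04464 on G[2,1]
Isrc: z[1]−=0.116, z[2]+=0.116
solve → V1=-0.08303, V2=1.028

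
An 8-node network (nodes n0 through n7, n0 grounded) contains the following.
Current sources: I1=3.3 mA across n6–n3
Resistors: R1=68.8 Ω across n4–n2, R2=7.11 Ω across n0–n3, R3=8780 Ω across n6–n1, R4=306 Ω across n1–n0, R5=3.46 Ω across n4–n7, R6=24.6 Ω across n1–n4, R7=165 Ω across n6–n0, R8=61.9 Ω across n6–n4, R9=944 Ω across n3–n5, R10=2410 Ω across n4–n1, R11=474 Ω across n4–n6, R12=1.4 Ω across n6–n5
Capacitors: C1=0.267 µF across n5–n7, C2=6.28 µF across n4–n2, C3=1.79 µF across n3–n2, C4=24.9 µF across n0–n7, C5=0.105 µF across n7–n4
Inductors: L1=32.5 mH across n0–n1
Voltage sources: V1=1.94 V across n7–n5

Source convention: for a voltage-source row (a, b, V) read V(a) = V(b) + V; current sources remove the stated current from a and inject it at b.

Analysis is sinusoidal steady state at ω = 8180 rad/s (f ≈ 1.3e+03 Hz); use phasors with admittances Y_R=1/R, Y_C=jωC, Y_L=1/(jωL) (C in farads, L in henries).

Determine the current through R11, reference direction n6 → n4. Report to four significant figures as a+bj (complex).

-0.003737-7.631e-06j A

Apply KCL at each of the 7 non-ground nodes and solve the resulting linear system.
Node n1: branches {R3, R4, R6, L1, R10} → V_1 = -0.09713-0.05123j
Node n2: branches {R1, C2, C3} → V_2 = -0.08180-0.03331j
Node n3: branches {I1, R2, C3, R9} → V_3 = 0.01125-0.009993j
Node n4: branches {R1, C2, R5, R6, R8, R10, C5, R11} → V_4 = -0.1046-0.04641j
Node n5: branches {C1, R9, R12, V1} → V_5 = -1.933-0.05055j
Node n6: branches {I1, R3, R7, R8, R11, R12} → V_6 = -1.876-0.05003j
Node n7: branches {C1, C4, R5, C5, V1} → V_7 = 0.007417-0.05055j
Source currents: i(V1)=-0.04268-0.004649j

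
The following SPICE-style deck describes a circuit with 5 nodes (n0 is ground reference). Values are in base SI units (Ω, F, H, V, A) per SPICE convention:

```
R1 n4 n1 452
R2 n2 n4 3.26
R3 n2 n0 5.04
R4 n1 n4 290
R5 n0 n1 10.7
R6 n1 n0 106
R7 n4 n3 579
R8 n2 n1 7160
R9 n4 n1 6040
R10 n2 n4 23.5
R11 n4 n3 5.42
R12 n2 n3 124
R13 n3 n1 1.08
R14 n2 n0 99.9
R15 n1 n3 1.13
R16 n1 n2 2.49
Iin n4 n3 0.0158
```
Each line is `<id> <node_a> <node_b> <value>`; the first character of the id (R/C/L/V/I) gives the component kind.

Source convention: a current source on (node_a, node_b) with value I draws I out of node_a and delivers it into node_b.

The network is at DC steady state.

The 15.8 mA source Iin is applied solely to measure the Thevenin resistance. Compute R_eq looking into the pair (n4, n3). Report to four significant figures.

MNA unknowns: 4 node voltages V₁..V_4
R1: Y=0.002212 on G[4,1]
R2: Y=0.3067 on G[2,4]
R3: Y=0.1984 on G[2,0]
R4: Y=0.003448 on G[1,4]
R5: Y=0.09346 on G[0,1]
R6: Y=0.009434 on G[1,0]
R7: Y=0.001727 on G[4,3]
R8: Y=0.0001397 on G[2,1]
R9: Y=0.0001656 on G[4,1]
R10: Y=0.04255 on G[2,4]
R11: Y=0.1845 on G[4,3]
R12: Y=0.008065 on G[2,3]
R13: Y=0.9259 on G[3,1]
R14: Y=0.01001 on G[2,0]
R15: Y=0.8850 on G[1,3]
R16: Y=0.4016 on G[1,2]
Iin: z[4]−=0.0158, z[3]+=0.0158
solve → V1=0.01072, V2=-0.005290, V3=0.01500, V4=-0.02732

R_eq = 2.679 Ω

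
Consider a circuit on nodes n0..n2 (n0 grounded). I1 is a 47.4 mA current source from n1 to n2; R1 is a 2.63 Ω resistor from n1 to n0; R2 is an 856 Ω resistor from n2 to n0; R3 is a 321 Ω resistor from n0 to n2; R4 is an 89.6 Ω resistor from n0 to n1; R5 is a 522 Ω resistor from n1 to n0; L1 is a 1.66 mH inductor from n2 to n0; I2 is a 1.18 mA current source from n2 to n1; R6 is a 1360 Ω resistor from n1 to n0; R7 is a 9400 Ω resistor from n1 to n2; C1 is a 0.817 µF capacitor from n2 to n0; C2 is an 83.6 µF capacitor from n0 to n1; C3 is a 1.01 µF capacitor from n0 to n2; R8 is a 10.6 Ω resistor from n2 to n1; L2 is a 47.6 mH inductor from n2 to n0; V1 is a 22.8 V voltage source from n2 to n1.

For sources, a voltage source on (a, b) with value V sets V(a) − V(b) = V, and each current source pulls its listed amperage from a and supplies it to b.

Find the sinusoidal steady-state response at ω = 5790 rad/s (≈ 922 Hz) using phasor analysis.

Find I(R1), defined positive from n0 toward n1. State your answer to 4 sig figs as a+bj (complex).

-1.008-1.134j A

Element admittances at ω=5790 rad/s:
  I1: injects 0.0474 A into n2 (from n1)
  Y(R1) = 0.3802+0.000j S between n1,n0
  Y(R2) = 0.001168+0.000j S between n2,n0
  Y(R3) = 0.003115+0.000j S between n0,n2
  Y(R4) = 0.01116+0.000j S between n0,n1
  Y(R5) = 0.001916+0.000j S between n1,n0
  Y(L1) = 0.000-0.1040j S between n2,n0
  I2: injects 0.00118 A into n1 (from n2)
  Y(R6) = 0.0007353+0.000j S between n1,n0
  Y(R7) = 0.0001064+0.000j S between n1,n2
  Y(C1) = 0.000+0.004730j S between n2,n0
  Y(C2) = 0.000+0.4840j S between n0,n1
  Y(C3) = 0.000+0.005848j S between n0,n2
  Y(R8) = 0.09434+0.000j S between n2,n1
  Y(L2) = 0.000-0.003628j S between n2,n0
  V1: constraint V(n2)−V(n1) = 22.8
Assemble and solve the 3×3 MNA system:
  V(n1)=2.651+2.982j  V(n2)=25.45+2.982j
  i(V1)=-2.506+2.458j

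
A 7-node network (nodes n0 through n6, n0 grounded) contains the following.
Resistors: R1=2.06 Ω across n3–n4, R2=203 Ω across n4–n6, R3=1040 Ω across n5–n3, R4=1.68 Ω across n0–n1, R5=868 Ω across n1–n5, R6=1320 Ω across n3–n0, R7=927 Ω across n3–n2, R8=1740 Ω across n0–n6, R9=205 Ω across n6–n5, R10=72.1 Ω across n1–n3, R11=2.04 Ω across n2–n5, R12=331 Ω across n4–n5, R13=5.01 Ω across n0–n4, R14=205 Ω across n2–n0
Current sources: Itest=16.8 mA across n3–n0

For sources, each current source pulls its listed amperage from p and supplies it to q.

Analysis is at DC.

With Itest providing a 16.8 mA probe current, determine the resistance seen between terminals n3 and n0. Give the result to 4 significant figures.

R_eq = 6.325 Ω

MNA unknowns: 6 node voltages V₁..V_6
R1: Y=0.4854 on G[3,4]
R2: Y=0.004926 on G[4,6]
R3: Y=0.0009615 on G[5,3]
R4: Y=0.5952 on G[0,1]
R5: Y=0.001152 on G[1,5]
R6: Y=0.0007576 on G[3,0]
R7: Y=0.001079 on G[3,2]
R8: Y=0.0005747 on G[0,6]
R9: Y=0.004878 on G[6,5]
R10: Y=0.01387 on G[1,3]
R11: Y=0.4902 on G[2,5]
R12: Y=0.003021 on G[4,5]
R13: Y=0.1996 on G[0,4]
R14: Y=0.004878 on G[2,0]
Itest: z[3]−=0.0168, z[0]+=0.0168
solve → V1=-0.002501, V2=-0.04516, V3=-0.1063, V4=-0.07504, V5=-0.04548, V6=-0.05699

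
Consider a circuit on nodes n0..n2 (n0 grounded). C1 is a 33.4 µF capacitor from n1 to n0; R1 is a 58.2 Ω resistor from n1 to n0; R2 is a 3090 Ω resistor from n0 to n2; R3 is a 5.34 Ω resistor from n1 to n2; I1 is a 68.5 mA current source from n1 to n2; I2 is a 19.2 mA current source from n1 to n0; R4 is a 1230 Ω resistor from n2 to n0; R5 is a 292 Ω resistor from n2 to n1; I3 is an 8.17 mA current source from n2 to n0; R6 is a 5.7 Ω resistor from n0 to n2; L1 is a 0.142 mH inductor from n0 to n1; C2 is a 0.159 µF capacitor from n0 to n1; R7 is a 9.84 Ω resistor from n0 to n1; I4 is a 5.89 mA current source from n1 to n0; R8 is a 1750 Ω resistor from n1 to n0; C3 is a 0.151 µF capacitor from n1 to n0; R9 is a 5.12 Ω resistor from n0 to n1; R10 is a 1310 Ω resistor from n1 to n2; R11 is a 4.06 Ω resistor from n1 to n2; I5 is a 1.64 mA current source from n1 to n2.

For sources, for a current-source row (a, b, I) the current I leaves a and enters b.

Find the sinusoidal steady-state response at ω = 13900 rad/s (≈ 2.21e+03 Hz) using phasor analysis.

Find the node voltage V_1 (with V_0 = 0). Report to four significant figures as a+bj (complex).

MNA unknowns: 2 node voltages V₁..V_2
C1: Y=0.000+0.4643j on G[1,0]
R1: Y=0.01718+0.000j on G[1,0]
R2: Y=0.0003236+0.000j on G[0,2]
R3: Y=0.1873+0.000j on G[1,2]
I1: z[1]−=0.0685, z[2]+=0.0685
I2: z[1]−=0.0192, z[0]+=0.0192
R4: Y=0.0008130+0.000j on G[2,0]
R5: Y=0.003425+0.000j on G[2,1]
I3: z[2]−=0.00817, z[0]+=0.00817
R6: Y=0.1754+0.000j on G[0,2]
L1: Y=0.000-0.5066j on G[0,1]
C2: Y=0.000+0.002210j on G[0,1]
R7: Y=0.1016+0.000j on G[0,1]
I4: z[1]−=0.00589, z[0]+=0.00589
R8: Y=0.0005714+0.000j on G[1,0]
C3: Y=0.000+0.002099j on G[1,0]
R9: Y=0.1953+0.000j on G[0,1]
R10: Y=0.0007634+0.000j on G[1,2]
R11: Y=0.2463+0.000j on G[1,2]
I5: z[1]−=0.00164, z[2]+=0.00164
solve → V1=-0.1151-0.009945j, V2=0.01887-0.007086j

-0.1151-0.009945j V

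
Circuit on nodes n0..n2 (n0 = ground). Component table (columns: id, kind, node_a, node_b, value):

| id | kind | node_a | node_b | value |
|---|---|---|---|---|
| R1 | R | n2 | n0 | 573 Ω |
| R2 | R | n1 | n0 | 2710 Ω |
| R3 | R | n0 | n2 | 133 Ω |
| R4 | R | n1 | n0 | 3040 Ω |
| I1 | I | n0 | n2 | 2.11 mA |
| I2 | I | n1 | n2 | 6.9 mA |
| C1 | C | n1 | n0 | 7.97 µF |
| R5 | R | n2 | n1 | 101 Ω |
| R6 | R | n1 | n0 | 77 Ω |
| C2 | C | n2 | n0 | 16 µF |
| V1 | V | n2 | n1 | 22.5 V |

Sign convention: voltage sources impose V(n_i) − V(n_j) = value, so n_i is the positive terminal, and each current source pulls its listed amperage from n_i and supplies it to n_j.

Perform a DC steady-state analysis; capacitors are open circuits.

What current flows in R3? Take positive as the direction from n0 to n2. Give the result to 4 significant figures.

MNA unknowns: 2 node voltages V₁..V_2 plus 1 source current (V1)
R1: Y=0.001745 on G[2,0]
R2: Y=0.0003690 on G[1,0]
R3: Y=0.007519 on G[0,2]
R4: Y=0.0003289 on G[1,0]
I1: z[0]−=0.00211, z[2]+=0.00211
I2: z[1]−=0.0069, z[2]+=0.0069
C1: Y=0.000 on G[1,0]
R5: Y=0.009901 on G[2,1]
R6: Y=0.01299 on G[1,0]
C2: Y=0.000 on G[2,0]
V1: row V2−V1=22.5, i_V1 at 2,1
solve → V1=-8.991, V2=13.51
aux → i_V1=-0.3389

-0.1016 A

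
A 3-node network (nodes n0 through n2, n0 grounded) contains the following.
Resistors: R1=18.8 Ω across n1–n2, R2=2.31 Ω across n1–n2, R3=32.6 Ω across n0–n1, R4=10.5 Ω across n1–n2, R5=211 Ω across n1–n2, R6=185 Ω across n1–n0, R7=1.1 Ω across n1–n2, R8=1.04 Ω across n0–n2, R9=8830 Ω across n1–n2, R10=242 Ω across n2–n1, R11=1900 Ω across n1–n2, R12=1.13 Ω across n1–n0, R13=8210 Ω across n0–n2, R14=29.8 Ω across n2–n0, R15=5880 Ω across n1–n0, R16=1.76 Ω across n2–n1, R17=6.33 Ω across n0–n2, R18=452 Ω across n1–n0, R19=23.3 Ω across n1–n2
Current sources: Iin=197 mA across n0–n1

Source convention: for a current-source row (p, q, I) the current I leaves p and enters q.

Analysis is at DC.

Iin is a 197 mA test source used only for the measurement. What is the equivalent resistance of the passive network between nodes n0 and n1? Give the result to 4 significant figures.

Element admittances at DC:
  Y(R1) = 0.05319 S between n1,n2
  Y(R2) = 0.4329 S between n1,n2
  Y(R3) = 0.03067 S between n0,n1
  Y(R4) = 0.09524 S between n1,n2
  Y(R5) = 0.004739 S between n1,n2
  Y(R6) = 0.005405 S between n1,n0
  Y(R7) = 0.9091 S between n1,n2
  Y(R8) = 0.9615 S between n0,n2
  Y(R9) = 0.0001133 S between n1,n2
  Y(R10) = 0.004132 S between n2,n1
  Y(R11) = 0.0005263 S between n1,n2
  Y(R12) = 0.8850 S between n1,n0
  Y(R13) = 0.0001218 S between n0,n2
  Y(R14) = 0.03356 S between n2,n0
  Y(R15) = 0.0001701 S between n1,n0
  Y(R16) = 0.5682 S between n2,n1
  Y(R17) = 0.1580 S between n0,n2
  Y(R18) = 0.002212 S between n1,n0
  Y(R19) = 0.04292 S between n1,n2
  Iin: injects 0.197 A into n1 (from n0)
Assemble and solve the 2×2 MNA system:
  V(n1)=0.1180  V(n2)=0.07633

R_eq = 0.5991 Ω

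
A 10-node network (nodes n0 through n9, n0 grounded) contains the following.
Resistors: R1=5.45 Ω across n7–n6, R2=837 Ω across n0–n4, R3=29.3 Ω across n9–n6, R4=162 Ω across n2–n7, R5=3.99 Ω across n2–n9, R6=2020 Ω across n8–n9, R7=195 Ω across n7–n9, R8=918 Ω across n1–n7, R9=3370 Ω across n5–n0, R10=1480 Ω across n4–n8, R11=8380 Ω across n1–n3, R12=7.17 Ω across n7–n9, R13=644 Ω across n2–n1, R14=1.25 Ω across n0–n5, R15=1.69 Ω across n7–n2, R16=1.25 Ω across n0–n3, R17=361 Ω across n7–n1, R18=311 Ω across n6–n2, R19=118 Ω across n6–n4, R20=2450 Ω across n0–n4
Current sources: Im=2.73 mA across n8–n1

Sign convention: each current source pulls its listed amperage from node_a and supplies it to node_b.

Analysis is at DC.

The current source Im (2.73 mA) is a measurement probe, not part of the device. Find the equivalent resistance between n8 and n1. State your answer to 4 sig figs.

R_eq = 1072. Ω

MNA unknowns: 9 node voltages V₁..V_9
R1: Y=0.1835 on G[7,6]
R2: Y=0.001195 on G[0,4]
R3: Y=0.03413 on G[9,6]
R4: Y=0.006173 on G[2,7]
R5: Y=0.2506 on G[2,9]
R6: Y=0.0004950 on G[8,9]
R7: Y=0.005128 on G[7,9]
R8: Y=0.001089 on G[1,7]
R9: Y=0.0002967 on G[5,0]
R10: Y=0.0006757 on G[4,8]
R11: Y=0.0001193 on G[1,3]
R12: Y=0.1395 on G[7,9]
R13: Y=0.001553 on G[2,1]
R14: Y=0.8000 on G[0,5]
R15: Y=0.5917 on G[7,2]
R16: Y=0.8000 on G[0,3]
R17: Y=0.002770 on G[7,1]
R18: Y=0.003215 on G[6,2]
R19: Y=0.008475 on G[6,4]
R20: Y=0.0004082 on G[0,4]
Im: z[8]−=0.00273, z[1]+=0.00273
solve → V1=0.6227, V2=0.1319, V3=9.287e-05, V4=-0.04635, V5=0.000, V6=0.1249, V7=0.1320, V8=-2.304, V9=0.1286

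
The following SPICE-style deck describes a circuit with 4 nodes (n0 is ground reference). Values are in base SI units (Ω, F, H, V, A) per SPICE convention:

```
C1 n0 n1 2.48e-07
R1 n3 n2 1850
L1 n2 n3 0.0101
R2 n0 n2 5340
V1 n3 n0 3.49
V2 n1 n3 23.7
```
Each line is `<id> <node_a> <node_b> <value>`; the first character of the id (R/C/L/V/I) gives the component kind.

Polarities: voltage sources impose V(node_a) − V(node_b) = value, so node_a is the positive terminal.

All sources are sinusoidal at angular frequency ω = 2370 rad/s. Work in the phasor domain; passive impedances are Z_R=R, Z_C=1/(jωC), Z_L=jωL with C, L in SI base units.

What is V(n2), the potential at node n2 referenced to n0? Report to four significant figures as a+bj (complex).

Element admittances at ω=2370 rad/s:
  Y(C1) = 0.000+0.0005878j S between n0,n1
  Y(R1) = 0.0005405+0.000j S between n3,n2
  Y(L1) = 0.000-0.04178j S between n2,n3
  Y(R2) = 0.0001873+0.000j S between n0,n2
  V1: constraint V(n3)−V(n0) = 3.49
  V2: constraint V(n1)−V(n3) = 23.7
Assemble and solve the 5×5 MNA system:
  V(n1)=27.19+0.000j  V(n2)=3.490-0.01564j  V(n3)=3.490+0.000j
  i(V1)=-0.0006535-0.01598j  i(V2)=0.000-0.01598j

3.490-0.01564j V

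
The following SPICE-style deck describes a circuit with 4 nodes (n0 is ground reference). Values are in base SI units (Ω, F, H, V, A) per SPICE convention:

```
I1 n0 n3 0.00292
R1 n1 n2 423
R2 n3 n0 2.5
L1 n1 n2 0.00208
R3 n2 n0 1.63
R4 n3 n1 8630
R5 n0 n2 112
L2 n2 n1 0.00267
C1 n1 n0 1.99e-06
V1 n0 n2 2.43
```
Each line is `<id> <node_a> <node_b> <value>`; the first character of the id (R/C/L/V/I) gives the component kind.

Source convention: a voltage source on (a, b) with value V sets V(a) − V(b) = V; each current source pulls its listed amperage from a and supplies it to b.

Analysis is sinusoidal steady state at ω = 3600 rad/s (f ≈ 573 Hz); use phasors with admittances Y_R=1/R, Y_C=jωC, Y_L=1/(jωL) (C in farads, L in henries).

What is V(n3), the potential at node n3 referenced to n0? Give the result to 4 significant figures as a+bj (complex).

MNA unknowns: 3 node voltages V₁..V_3 plus 1 source current (V1)
I1: z[0]−=0.00292, z[3]+=0.00292
R1: Y=0.002364+0.000j on G[1,2]
R2: Y=0.4000+0.000j on G[3,0]
L1: Y=0.000-0.1335j on G[1,2]
R3: Y=0.6135+0.000j on G[2,0]
R4: Y=0.0001159+0.000j on G[3,1]
R5: Y=0.008929+0.000j on G[0,2]
L2: Y=0.000-0.1040j on G[2,1]
C1: Y=0.000+0.007164j on G[1,0]
V1: row V0−V2=2.43, i_V1 at 0,2
solve → V1=-2.506+0.002038j, V2=-2.430+0.000j, V3=0.006572+5.903e-07j
aux → i_V1=-1.513-0.01795j

0.006572+5.903e-07j V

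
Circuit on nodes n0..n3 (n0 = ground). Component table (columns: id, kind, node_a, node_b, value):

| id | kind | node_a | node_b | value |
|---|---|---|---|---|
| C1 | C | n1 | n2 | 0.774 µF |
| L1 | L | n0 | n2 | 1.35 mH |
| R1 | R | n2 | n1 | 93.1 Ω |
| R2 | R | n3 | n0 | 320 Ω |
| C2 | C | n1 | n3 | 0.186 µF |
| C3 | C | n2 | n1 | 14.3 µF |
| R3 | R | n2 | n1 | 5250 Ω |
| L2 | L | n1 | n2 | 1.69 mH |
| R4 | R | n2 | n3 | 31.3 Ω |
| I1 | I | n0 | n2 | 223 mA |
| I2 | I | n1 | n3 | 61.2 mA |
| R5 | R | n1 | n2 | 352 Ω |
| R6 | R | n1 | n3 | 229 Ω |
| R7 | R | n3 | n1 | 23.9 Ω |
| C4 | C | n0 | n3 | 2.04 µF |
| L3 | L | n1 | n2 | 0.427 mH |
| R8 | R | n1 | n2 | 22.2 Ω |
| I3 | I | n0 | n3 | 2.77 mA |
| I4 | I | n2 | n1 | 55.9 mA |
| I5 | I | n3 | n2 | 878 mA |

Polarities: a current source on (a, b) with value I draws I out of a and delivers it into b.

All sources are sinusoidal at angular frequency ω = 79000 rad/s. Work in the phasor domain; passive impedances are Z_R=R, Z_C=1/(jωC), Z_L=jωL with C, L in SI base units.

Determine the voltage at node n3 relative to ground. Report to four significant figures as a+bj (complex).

MNA unknowns: 3 node voltages V₁..V_3
C1: Y=0.000+0.06115j on G[1,2]
L1: Y=0.000-0.009376j on G[0,2]
R1: Y=0.01074+0.000j on G[2,1]
R2: Y=0.003125+0.000j on G[3,0]
C2: Y=0.000+0.01469j on G[1,3]
C3: Y=0.000+1.130j on G[2,1]
R3: Y=0.0001905+0.000j on G[2,1]
L2: Y=0.000-0.007490j on G[1,2]
R4: Y=0.03195+0.000j on G[2,3]
I1: z[0]−=0.223, z[2]+=0.223
I2: z[1]−=0.0612, z[3]+=0.0612
R5: Y=0.002841+0.000j on G[1,2]
R6: Y=0.004367+0.000j on G[1,3]
R7: Y=0.04184+0.000j on G[3,1]
C4: Y=0.000+0.1612j on G[0,3]
L3: Y=0.000-0.02964j on G[1,2]
R8: Y=0.04505+0.000j on G[1,2]
I3: z[0]−=0.00277, z[3]+=0.00277
I4: z[2]−=0.0559, z[1]+=0.0559
I5: z[3]−=0.878, z[2]+=0.878
solve → V1=14.32-2.105j, V2=14.49-2.647j, V3=0.8730-1.538j

0.8730-1.538j V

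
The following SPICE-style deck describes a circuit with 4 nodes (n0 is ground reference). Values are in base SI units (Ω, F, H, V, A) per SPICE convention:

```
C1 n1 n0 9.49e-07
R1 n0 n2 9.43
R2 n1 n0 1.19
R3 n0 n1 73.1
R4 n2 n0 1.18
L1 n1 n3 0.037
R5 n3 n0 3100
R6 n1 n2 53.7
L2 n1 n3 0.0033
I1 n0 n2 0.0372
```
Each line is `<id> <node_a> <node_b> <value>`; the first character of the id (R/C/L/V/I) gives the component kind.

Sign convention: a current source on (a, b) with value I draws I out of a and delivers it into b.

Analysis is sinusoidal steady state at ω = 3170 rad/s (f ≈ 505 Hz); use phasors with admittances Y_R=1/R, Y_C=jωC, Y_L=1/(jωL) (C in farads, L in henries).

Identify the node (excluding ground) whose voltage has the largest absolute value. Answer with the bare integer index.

2

Apply KCL at each of the 3 non-ground nodes and solve the resulting linear system.
Node n1: branches {C1, R2, R3, L1, R6, L2} → V_1 = 0.0008166-2.814e-06j
Node n2: branches {R1, R4, R6, I1} → V_2 = 0.03828-5.391e-08j
Node n3: branches {L1, R5, L2} → V_3 = 0.0008166-5.344e-06j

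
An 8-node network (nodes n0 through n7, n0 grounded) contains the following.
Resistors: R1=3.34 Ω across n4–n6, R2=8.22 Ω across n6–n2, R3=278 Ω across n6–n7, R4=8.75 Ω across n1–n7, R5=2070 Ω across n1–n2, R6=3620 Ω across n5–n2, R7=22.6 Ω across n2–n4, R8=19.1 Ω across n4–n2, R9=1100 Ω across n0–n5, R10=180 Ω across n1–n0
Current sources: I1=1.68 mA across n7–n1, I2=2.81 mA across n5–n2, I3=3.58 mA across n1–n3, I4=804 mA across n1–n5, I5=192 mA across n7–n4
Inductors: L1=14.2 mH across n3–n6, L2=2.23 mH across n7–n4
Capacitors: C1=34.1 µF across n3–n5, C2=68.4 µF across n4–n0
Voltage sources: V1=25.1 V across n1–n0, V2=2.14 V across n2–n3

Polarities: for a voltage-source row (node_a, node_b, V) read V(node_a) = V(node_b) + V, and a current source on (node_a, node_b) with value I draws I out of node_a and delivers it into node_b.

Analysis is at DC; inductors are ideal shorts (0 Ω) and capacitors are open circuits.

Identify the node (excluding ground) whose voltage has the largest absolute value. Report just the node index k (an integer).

5

Apply KCL at each of the 7 non-ground nodes and solve the resulting linear system.
Node n1: branches {I1, R4, R5, I3, I4, R10, V1} → V_1 = 25.10
Node n2: branches {R2, R5, R6, R7, I2, R8, V2} → V_2 = 28.79
Node n3: branches {L1, C1, I3, V2} → V_3 = 26.65
Node n4: branches {R1, R7, L2, R8, C2, I5} → V_4 = 26.71
Node n5: branches {R6, I2, C1, I4, R9} → V_5 = 682.6
Node n6: branches {R1, R2, R3, L1} → V_6 = 26.65
Node n7: branches {I1, R3, R4, L2, I5} → V_7 = 26.71
Source currents: i(L1)=-0.2766, i(L2)=-0.3774, i(V1)=-0.7600, i(V2)=-0.2802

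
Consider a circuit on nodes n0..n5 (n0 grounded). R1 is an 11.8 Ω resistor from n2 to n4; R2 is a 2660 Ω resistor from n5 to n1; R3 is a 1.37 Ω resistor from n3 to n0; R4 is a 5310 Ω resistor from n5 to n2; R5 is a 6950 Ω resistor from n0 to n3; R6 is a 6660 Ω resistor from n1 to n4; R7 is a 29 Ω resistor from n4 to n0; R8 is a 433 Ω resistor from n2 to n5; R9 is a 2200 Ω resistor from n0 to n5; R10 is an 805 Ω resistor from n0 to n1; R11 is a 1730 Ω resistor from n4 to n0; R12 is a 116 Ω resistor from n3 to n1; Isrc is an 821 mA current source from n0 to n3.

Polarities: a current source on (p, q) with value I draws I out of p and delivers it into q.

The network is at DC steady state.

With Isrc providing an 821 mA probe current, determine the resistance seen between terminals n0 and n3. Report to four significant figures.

MNA unknowns: 5 node voltages V₁..V_5
R1: Y=0.08475 on G[2,4]
R2: Y=0.0003759 on G[5,1]
R3: Y=0.7299 on G[3,0]
R4: Y=0.0001883 on G[5,2]
R5: Y=0.0001439 on G[0,3]
R6: Y=0.0001502 on G[1,4]
R7: Y=0.03448 on G[4,0]
R8: Y=0.002309 on G[2,5]
R9: Y=0.0004545 on G[0,5]
R10: Y=0.001242 on G[0,1]
R11: Y=0.0005780 on G[4,0]
R12: Y=0.008621 on G[3,1]
Isrc: z[0]−=0.821, z[3]+=0.821
solve → V1=0.9357, V2=0.01425, V3=1.122, V4=0.01124, V5=0.1164

R_eq = 1.367 Ω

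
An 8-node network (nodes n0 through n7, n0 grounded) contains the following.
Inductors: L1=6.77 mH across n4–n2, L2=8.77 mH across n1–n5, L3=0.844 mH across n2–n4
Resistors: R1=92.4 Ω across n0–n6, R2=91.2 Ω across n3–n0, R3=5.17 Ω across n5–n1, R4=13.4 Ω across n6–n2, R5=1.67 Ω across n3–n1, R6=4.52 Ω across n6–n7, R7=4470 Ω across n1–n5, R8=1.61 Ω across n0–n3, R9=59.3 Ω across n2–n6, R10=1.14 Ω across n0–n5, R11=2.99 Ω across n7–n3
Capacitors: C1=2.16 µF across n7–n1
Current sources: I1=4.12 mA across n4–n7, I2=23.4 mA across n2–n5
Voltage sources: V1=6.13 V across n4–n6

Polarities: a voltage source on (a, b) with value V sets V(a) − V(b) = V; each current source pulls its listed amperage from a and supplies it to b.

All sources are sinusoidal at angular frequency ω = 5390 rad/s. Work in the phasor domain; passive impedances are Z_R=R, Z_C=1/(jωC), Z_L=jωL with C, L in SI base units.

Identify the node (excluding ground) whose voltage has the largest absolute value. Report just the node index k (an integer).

MNA unknowns: 7 node voltages V₁..V_7 plus 1 source current (V1)
L1: Y=0.000-0.02740j on G[4,2]
R1: Y=0.01082+0.000j on G[0,6]
R2: Y=0.01096+0.000j on G[3,0]
R3: Y=0.1934+0.000j on G[5,1]
R4: Y=0.07463+0.000j on G[6,2]
C1: Y=0.000+0.01164j on G[7,1]
R5: Y=0.5988+0.000j on G[3,1]
R6: Y=0.2212+0.000j on G[6,7]
R7: Y=0.0002237+0.000j on G[1,5]
L2: Y=0.000-0.02115j on G[1,5]
R8: Y=0.6211+0.000j on G[0,3]
I1: z[4]−=0.00412, z[7]+=0.00412
R9: Y=0.01686+0.000j on G[2,6]
I2: z[2]−=0.0234, z[5]+=0.0234
R10: Y=0.8772+0.000j on G[0,5]
L3: Y=0.000-0.2198j on G[2,4]
R11: Y=0.3344+0.000j on G[7,3]
V1: row V4−V6=6.13, i_V1 at 4,6
solve → V1=-0.01303-0.002177j, V2=5.159-2.076j, V3=-0.02354-0.0003788j, V4=5.929+0.002026j, V5=0.01945+0.0002480j, V6=-0.2014+0.002026j, V7=-0.08684+0.002125j
aux → i_V1=-0.5180+0.1902j

4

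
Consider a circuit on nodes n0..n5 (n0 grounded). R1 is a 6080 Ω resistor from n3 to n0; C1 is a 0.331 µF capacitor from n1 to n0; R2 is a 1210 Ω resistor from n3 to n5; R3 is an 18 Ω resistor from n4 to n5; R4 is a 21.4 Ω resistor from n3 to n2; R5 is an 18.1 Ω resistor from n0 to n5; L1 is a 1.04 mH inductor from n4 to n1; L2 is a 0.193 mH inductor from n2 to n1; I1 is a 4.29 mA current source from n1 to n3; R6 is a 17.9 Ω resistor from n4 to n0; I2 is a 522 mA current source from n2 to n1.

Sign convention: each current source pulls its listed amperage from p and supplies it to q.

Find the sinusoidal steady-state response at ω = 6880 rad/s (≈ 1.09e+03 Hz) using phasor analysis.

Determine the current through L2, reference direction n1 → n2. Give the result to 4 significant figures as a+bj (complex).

Element admittances at ω=6880 rad/s:
  Y(R1) = 0.0001645+0.000j S between n3,n0
  Y(C1) = 0.000+0.002277j S between n1,n0
  Y(R2) = 0.0008264+0.000j S between n3,n5
  Y(R3) = 0.05556+0.000j S between n4,n5
  Y(R4) = 0.04673+0.000j S between n3,n2
  Y(R5) = 0.05525+0.000j S between n0,n5
  Y(L1) = 0.000-0.1398j S between n4,n1
  Y(L2) = 0.000-0.7531j S between n2,n1
  I1: injects 0.00429 A into n3 (from n1)
  Y(R6) = 0.05587+0.000j S between n4,n0
  I2: injects 0.522 A into n1 (from n2)
Assemble and solve the 5×5 MNA system:
  V(n1)=-0.005277+0.004224j  V(n2)=-0.006155-0.6833j  V(n3)=0.08388-0.6692j  V(n4)=-0.0004617+0.004748j  V(n5)=0.0003912-0.002591j

0.5178-0.0006610j A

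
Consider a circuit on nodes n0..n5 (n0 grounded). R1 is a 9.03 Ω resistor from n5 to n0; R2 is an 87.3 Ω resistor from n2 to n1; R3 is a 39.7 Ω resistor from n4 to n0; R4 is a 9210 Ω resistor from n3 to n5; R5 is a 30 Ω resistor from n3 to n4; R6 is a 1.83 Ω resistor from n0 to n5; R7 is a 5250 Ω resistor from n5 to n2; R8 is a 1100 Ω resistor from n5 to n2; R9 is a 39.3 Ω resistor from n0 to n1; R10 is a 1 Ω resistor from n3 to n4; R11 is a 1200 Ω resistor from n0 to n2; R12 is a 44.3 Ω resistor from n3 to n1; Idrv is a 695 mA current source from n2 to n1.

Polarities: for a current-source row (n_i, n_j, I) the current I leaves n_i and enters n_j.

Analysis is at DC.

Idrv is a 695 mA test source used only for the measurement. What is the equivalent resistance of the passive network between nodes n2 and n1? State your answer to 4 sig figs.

R_eq = 75.24 Ω

Apply KCL at each of the 5 non-ground nodes and solve the resulting linear system.
Node n1: branches {R2, R9, R12, Idrv} → V_1 = 2.578
Node n2: branches {R2, R7, R8, R11, Idrv} → V_2 = -49.71
Node n3: branches {R4, R5, R10, R12} → V_3 = 1.231
Node n4: branches {R3, R5, R10} → V_4 = 1.202
Node n5: branches {R1, R4, R6, R7, R8} → V_5 = -0.08282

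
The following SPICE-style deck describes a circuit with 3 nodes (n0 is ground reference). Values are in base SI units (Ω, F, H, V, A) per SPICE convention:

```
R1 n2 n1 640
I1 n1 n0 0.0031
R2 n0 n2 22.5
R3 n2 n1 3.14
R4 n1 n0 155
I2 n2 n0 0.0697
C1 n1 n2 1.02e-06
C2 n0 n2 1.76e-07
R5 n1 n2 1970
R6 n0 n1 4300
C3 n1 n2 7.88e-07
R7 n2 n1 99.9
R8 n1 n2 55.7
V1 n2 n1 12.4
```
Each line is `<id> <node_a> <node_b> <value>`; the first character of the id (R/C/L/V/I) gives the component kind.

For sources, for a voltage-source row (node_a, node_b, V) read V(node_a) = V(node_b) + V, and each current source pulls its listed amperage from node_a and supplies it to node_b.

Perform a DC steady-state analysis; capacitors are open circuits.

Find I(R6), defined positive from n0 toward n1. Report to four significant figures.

Element admittances at DC:
  Y(R1) = 0.001563 S between n2,n1
  I1: injects 0.0031 A into n0 (from n1)
  Y(R2) = 0.04444 S between n0,n2
  Y(R3) = 0.3185 S between n2,n1
  Y(R4) = 0.006452 S between n1,n0
  I2: injects 0.0697 A into n0 (from n2)
  Y(C1) = 0.000 S between n1,n2
  Y(C2) = 0.000 S between n0,n2
  Y(R5) = 0.0005076 S between n1,n2
  Y(R6) = 0.0002326 S between n0,n1
  Y(C3) = 0.000 S between n1,n2
  Y(R7) = 0.01001 S between n2,n1
  Y(R8) = 0.01795 S between n1,n2
  V1: constraint V(n2)−V(n1) = 12.4
Assemble and solve the 3×3 MNA system:
  V(n1)=-12.20  V(n2)=0.1972
  i(V1)=-4.400

0.002838 A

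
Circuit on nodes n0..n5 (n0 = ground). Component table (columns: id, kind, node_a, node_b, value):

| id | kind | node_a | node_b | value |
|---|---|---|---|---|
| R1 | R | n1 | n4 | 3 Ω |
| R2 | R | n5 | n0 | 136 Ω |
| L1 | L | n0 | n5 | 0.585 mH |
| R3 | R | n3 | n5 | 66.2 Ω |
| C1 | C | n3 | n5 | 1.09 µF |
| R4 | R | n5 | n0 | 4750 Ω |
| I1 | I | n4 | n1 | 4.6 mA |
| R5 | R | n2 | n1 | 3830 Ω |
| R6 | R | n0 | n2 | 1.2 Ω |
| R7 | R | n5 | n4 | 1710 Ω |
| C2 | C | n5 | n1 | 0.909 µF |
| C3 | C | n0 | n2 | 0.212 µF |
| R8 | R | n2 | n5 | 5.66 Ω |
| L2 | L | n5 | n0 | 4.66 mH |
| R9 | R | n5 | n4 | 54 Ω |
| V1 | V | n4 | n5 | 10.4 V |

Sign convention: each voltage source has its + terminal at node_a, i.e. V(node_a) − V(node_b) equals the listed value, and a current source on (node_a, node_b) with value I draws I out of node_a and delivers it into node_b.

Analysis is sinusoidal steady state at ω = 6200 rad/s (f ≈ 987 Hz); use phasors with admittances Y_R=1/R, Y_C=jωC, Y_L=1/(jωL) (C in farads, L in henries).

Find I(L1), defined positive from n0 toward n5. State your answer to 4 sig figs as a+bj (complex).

0.001586-0.0008178j A

Element admittances at ω=6200 rad/s:
  Y(R1) = 0.3333+0.000j S between n1,n4
  Y(R2) = 0.007353+0.000j S between n5,n0
  Y(L1) = 0.000-0.2757j S between n0,n5
  Y(R3) = 0.01511+0.000j S between n3,n5
  Y(C1) = 0.000+0.006758j S between n3,n5
  Y(R4) = 0.0002105+0.000j S between n5,n0
  I1: injects 0.0046 A into n1 (from n4)
  Y(R5) = 0.0002611+0.000j S between n2,n1
  Y(R6) = 0.8333+0.000j S between n0,n2
  Y(R7) = 0.0005848+0.000j S between n5,n4
  Y(C2) = 0.000+0.005636j S between n5,n1
  Y(C3) = 0.000+0.001314j S between n0,n2
  Y(R8) = 0.1767+0.000j S between n2,n5
  Y(L2) = 0.000-0.03461j S between n5,n0
  Y(R9) = 0.01852+0.000j S between n5,n4
  V1: constraint V(n4)−V(n5) = 10.4
Assemble and solve the 6×6 MNA system:
  V(n1)=10.40-0.1815j  V(n2)=0.002168-0.001056j  V(n3)=-0.002966-0.005753j  V(n4)=10.40-0.005753j  V(n5)=-0.002966-0.005753j
  i(V1)=-0.2024-0.05858j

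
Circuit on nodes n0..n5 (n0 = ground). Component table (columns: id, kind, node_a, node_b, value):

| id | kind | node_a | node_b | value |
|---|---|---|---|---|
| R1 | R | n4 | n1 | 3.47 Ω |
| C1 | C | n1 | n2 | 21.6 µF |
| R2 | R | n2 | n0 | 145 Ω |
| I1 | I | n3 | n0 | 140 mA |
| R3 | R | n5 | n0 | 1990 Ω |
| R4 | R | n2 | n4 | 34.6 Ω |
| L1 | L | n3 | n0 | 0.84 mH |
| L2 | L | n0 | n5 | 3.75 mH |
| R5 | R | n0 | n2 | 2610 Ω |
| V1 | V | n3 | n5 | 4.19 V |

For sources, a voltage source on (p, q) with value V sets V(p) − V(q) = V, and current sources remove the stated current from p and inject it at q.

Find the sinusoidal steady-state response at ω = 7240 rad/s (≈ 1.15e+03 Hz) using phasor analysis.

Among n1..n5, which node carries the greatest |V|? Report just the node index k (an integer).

5

Element admittances at ω=7240 rad/s:
  Y(R1) = 0.2882+0.000j S between n4,n1
  Y(C1) = 0.000+0.1564j S between n1,n2
  Y(R2) = 0.006897+0.000j S between n2,n0
  I1: injects 0.14 A into n0 (from n3)
  Y(R3) = 0.0005025+0.000j S between n5,n0
  Y(R4) = 0.02890+0.000j S between n2,n4
  Y(L1) = 0.000-0.1644j S between n3,n0
  Y(L2) = 0.000-0.03683j S between n0,n5
  Y(R5) = 0.0003831+0.000j S between n0,n2
  V1: constraint V(n3)−V(n5) = 4.19
Assemble and solve the 6×6 MNA system:
  V(n1)=0.000+0.000j  V(n2)=0.000+0.000j  V(n3)=0.7651-0.6871j  V(n4)=0.000+0.000j  V(n5)=-3.425-0.6871j
  i(V1)=-0.02703+0.1258j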